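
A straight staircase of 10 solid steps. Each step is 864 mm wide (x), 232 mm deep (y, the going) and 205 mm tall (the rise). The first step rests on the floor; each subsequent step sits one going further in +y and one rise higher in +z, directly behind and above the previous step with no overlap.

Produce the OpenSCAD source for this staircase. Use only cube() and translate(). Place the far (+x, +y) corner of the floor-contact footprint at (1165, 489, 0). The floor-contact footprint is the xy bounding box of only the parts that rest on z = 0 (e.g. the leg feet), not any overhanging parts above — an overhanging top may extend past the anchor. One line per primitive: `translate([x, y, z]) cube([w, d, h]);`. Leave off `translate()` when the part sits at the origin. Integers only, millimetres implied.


translate([301, 257, 0]) cube([864, 232, 205]);
translate([301, 489, 205]) cube([864, 232, 205]);
translate([301, 721, 410]) cube([864, 232, 205]);
translate([301, 953, 615]) cube([864, 232, 205]);
translate([301, 1185, 820]) cube([864, 232, 205]);
translate([301, 1417, 1025]) cube([864, 232, 205]);
translate([301, 1649, 1230]) cube([864, 232, 205]);
translate([301, 1881, 1435]) cube([864, 232, 205]);
translate([301, 2113, 1640]) cube([864, 232, 205]);
translate([301, 2345, 1845]) cube([864, 232, 205]);


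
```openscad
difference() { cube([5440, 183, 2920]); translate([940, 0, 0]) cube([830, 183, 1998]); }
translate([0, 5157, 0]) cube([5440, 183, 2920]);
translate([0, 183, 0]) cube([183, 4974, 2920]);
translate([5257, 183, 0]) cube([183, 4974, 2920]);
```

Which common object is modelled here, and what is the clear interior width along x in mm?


A single room. The interior width is 5074 mm.

Four walls enclosing a rectangle with a door in the front wall — a room. Outside width 5440 minus two 183 mm walls gives 5074 mm.


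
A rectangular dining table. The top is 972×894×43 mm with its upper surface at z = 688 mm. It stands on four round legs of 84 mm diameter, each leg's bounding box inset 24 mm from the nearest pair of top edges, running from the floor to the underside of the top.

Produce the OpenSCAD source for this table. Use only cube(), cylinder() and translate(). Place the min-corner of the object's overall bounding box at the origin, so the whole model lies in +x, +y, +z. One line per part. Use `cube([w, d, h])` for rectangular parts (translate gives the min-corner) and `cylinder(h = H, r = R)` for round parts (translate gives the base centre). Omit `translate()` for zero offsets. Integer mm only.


translate([0, 0, 645]) cube([972, 894, 43]);
translate([66, 66, 0]) cylinder(h = 645, r = 42);
translate([906, 66, 0]) cylinder(h = 645, r = 42);
translate([66, 828, 0]) cylinder(h = 645, r = 42);
translate([906, 828, 0]) cylinder(h = 645, r = 42);


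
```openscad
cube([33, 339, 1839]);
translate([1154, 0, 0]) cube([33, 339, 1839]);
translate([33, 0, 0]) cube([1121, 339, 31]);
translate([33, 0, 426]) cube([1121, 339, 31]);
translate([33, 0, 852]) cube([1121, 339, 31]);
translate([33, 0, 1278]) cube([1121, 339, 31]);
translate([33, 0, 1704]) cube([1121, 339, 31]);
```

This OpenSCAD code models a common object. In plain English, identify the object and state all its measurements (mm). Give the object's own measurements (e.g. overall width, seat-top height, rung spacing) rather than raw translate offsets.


An open bookshelf. Two side panels, each 33 mm thick, 339 mm deep and 1839 mm tall, stand 1187 mm apart (outside-to-outside). Between them sit 5 shelves, each 31 mm thick and 339 mm deep, spanning the full gap between the sides. The bottom shelf rests on the floor (its underside at z = 0) and the clear gap between one shelf's top and the next shelf's underside is 395 mm.


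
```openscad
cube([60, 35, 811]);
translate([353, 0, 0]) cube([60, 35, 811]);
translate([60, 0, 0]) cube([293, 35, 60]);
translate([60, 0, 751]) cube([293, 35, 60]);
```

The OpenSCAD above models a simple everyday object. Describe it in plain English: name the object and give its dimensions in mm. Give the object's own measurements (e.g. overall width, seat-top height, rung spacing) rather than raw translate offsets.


A rectangular picture frame lying in the x–z plane (depth along y). The opening is 293 mm wide (x) by 691 mm tall (z), surrounded by a border 60 mm wide on all four sides. The frame is 35 mm deep and is made of two full-height vertical stiles with two horizontal rails fitted between them.


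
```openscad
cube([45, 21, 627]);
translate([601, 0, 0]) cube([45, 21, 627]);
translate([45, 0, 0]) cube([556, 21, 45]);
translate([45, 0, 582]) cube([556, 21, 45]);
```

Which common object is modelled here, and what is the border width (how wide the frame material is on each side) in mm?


A picture frame. The border width is 45 mm.

Four thin pieces enclosing a rectangular opening — a picture frame. The two full-height stiles are 627 mm tall; the top rail sits at z = 582 and is 45 mm tall, so the border above the opening is 627 − 582 = 45 mm, matching the stile x-width.


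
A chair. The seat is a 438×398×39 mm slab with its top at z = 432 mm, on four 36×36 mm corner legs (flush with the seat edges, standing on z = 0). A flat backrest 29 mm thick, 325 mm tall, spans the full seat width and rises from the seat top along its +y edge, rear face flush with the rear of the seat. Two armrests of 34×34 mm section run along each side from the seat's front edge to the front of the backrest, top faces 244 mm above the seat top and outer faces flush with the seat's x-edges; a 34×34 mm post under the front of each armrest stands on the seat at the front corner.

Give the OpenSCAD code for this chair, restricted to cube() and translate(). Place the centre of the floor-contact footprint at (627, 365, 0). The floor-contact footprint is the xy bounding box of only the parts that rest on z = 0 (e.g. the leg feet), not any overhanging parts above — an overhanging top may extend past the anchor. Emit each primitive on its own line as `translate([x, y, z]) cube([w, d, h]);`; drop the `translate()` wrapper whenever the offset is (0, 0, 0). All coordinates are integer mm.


translate([408, 166, 393]) cube([438, 398, 39]);
translate([408, 166, 0]) cube([36, 36, 393]);
translate([810, 166, 0]) cube([36, 36, 393]);
translate([408, 528, 0]) cube([36, 36, 393]);
translate([810, 528, 0]) cube([36, 36, 393]);
translate([408, 535, 432]) cube([438, 29, 325]);
translate([408, 166, 642]) cube([34, 369, 34]);
translate([812, 166, 642]) cube([34, 369, 34]);
translate([408, 166, 432]) cube([34, 34, 210]);
translate([812, 166, 432]) cube([34, 34, 210]);


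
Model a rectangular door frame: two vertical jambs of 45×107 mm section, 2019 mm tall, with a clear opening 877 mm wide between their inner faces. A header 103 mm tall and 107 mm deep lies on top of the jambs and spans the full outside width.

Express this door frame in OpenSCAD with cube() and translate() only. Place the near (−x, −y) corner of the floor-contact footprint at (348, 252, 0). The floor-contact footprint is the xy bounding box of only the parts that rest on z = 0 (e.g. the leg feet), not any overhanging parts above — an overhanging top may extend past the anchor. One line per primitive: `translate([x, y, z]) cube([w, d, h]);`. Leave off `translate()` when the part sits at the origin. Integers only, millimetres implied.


translate([348, 252, 0]) cube([45, 107, 2019]);
translate([1270, 252, 0]) cube([45, 107, 2019]);
translate([348, 252, 2019]) cube([967, 107, 103]);


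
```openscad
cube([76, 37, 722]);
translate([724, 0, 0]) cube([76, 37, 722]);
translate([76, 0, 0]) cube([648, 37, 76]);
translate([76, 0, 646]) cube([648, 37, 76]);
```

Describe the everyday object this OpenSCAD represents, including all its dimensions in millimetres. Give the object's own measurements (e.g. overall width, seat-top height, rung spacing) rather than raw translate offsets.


A rectangular picture frame lying in the x–z plane (depth along y). The opening is 648 mm wide (x) by 570 mm tall (z), surrounded by a border 76 mm wide on all four sides. The frame is 37 mm deep and is made of two full-height vertical stiles with two horizontal rails fitted between them.


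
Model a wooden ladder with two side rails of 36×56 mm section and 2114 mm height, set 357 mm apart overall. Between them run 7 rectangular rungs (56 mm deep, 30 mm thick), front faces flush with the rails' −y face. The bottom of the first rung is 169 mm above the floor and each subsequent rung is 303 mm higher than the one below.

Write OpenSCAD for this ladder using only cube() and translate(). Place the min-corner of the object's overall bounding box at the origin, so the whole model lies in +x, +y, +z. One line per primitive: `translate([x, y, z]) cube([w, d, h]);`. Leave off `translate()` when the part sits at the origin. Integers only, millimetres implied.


cube([36, 56, 2114]);
translate([321, 0, 0]) cube([36, 56, 2114]);
translate([36, 0, 169]) cube([285, 56, 30]);
translate([36, 0, 472]) cube([285, 56, 30]);
translate([36, 0, 775]) cube([285, 56, 30]);
translate([36, 0, 1078]) cube([285, 56, 30]);
translate([36, 0, 1381]) cube([285, 56, 30]);
translate([36, 0, 1684]) cube([285, 56, 30]);
translate([36, 0, 1987]) cube([285, 56, 30]);


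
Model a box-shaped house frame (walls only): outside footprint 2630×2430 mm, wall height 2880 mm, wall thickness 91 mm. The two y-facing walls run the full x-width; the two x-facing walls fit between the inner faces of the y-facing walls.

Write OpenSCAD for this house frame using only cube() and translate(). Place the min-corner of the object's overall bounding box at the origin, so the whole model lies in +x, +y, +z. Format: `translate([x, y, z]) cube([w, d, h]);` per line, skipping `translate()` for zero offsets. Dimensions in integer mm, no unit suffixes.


cube([2630, 91, 2880]);
translate([0, 2339, 0]) cube([2630, 91, 2880]);
translate([0, 91, 0]) cube([91, 2248, 2880]);
translate([2539, 91, 0]) cube([91, 2248, 2880]);


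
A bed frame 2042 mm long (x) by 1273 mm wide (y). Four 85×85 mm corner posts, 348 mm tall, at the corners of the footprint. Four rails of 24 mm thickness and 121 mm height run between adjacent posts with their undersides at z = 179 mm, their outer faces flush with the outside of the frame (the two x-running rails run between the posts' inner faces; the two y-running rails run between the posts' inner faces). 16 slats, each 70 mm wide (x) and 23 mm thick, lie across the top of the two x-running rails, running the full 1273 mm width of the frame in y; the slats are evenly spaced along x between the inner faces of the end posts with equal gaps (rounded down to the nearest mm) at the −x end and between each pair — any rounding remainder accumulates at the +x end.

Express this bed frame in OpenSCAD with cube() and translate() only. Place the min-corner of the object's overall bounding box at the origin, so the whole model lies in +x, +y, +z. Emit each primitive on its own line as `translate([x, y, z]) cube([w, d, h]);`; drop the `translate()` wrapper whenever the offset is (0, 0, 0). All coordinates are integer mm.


cube([85, 85, 348]);
translate([0, 1188, 0]) cube([85, 85, 348]);
translate([1957, 0, 0]) cube([85, 85, 348]);
translate([1957, 1188, 0]) cube([85, 85, 348]);
translate([85, 0, 179]) cube([1872, 24, 121]);
translate([85, 1249, 179]) cube([1872, 24, 121]);
translate([0, 85, 179]) cube([24, 1103, 121]);
translate([2018, 85, 179]) cube([24, 1103, 121]);
translate([129, 0, 300]) cube([70, 1273, 23]);
translate([243, 0, 300]) cube([70, 1273, 23]);
translate([357, 0, 300]) cube([70, 1273, 23]);
translate([471, 0, 300]) cube([70, 1273, 23]);
translate([585, 0, 300]) cube([70, 1273, 23]);
translate([699, 0, 300]) cube([70, 1273, 23]);
translate([813, 0, 300]) cube([70, 1273, 23]);
translate([927, 0, 300]) cube([70, 1273, 23]);
translate([1041, 0, 300]) cube([70, 1273, 23]);
translate([1155, 0, 300]) cube([70, 1273, 23]);
translate([1269, 0, 300]) cube([70, 1273, 23]);
translate([1383, 0, 300]) cube([70, 1273, 23]);
translate([1497, 0, 300]) cube([70, 1273, 23]);
translate([1611, 0, 300]) cube([70, 1273, 23]);
translate([1725, 0, 300]) cube([70, 1273, 23]);
translate([1839, 0, 300]) cube([70, 1273, 23]);


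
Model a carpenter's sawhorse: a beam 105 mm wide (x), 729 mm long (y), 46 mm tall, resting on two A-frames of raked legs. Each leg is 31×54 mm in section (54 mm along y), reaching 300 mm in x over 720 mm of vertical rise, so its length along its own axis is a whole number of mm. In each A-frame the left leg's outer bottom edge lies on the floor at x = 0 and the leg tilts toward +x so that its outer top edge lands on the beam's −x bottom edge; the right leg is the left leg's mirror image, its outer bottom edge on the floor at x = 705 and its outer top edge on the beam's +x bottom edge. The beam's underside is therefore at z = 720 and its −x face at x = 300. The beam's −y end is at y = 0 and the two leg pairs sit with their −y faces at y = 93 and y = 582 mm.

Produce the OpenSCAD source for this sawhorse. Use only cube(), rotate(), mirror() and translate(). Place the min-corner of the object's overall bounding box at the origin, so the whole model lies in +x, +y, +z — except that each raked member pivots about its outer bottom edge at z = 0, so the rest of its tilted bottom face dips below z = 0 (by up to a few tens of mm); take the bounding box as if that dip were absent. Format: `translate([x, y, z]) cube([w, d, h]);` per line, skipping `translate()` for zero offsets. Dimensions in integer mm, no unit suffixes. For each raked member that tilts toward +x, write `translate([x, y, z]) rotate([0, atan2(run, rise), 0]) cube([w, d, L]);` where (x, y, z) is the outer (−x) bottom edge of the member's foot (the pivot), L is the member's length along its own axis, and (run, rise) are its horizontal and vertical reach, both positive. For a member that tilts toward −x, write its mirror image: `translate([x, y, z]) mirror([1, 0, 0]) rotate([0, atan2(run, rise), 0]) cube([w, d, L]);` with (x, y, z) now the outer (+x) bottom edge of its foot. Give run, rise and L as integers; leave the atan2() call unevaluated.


translate([300, 0, 720]) cube([105, 729, 46]);
translate([0, 93, 0]) rotate([0, atan2(300, 720), 0]) cube([31, 54, 780]);
translate([705, 93, 0]) mirror([1, 0, 0]) rotate([0, atan2(300, 720), 0]) cube([31, 54, 780]);
translate([0, 582, 0]) rotate([0, atan2(300, 720), 0]) cube([31, 54, 780]);
translate([705, 582, 0]) mirror([1, 0, 0]) rotate([0, atan2(300, 720), 0]) cube([31, 54, 780]);


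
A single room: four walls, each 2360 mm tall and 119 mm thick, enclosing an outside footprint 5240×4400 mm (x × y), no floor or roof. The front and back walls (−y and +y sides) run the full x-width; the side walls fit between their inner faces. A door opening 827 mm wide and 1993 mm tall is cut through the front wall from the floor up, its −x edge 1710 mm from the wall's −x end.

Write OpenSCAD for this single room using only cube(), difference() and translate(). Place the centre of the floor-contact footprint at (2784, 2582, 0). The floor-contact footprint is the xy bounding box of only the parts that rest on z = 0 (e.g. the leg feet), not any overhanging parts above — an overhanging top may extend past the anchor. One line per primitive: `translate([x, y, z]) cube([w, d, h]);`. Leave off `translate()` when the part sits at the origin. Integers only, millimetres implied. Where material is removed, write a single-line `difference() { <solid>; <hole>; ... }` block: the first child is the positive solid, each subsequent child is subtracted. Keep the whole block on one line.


difference() { translate([164, 382, 0]) cube([5240, 119, 2360]); translate([1874, 382, 0]) cube([827, 119, 1993]); }
translate([164, 4663, 0]) cube([5240, 119, 2360]);
translate([164, 501, 0]) cube([119, 4162, 2360]);
translate([5285, 501, 0]) cube([119, 4162, 2360]);


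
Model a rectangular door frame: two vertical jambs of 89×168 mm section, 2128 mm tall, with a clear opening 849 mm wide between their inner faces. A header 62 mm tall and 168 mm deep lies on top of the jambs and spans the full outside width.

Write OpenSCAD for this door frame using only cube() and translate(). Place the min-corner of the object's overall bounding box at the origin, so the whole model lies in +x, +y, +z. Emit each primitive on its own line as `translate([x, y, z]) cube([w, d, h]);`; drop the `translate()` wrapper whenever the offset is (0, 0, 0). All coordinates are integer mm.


cube([89, 168, 2128]);
translate([938, 0, 0]) cube([89, 168, 2128]);
translate([0, 0, 2128]) cube([1027, 168, 62]);


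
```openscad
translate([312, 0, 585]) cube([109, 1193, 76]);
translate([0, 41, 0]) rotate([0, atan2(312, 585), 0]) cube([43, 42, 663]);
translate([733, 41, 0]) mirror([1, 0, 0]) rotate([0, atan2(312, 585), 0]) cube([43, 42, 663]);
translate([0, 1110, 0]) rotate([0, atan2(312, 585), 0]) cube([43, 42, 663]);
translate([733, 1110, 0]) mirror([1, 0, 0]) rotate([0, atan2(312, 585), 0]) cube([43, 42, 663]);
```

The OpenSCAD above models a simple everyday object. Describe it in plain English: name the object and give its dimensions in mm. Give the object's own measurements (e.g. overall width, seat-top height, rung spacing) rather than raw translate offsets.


A sawhorse. A 109×1193×76 mm beam (x, y, z) sits on two A-frame leg pairs. Each pair is two raked legs of 43×42 mm section (42 mm along y) splaying symmetrically in x. Each leg rises 585 mm vertically over 312 mm of horizontal reach and is 663 mm long along its own axis. Every leg's outer bottom edge rests on the floor and its outer top edge meets a bottom edge of the beam — the left legs (tilting toward +x) meet the beam's −x bottom edge, the right legs (their mirror images, tilting toward −x) meet its +x bottom edge — so the leg tops tuck under the beam, the beam's underside is 585 mm above the floor, and the feet are 733 mm apart outside-to-outside with the beam centred between them. The two leg pairs are set in 41 mm from either end of the beam.


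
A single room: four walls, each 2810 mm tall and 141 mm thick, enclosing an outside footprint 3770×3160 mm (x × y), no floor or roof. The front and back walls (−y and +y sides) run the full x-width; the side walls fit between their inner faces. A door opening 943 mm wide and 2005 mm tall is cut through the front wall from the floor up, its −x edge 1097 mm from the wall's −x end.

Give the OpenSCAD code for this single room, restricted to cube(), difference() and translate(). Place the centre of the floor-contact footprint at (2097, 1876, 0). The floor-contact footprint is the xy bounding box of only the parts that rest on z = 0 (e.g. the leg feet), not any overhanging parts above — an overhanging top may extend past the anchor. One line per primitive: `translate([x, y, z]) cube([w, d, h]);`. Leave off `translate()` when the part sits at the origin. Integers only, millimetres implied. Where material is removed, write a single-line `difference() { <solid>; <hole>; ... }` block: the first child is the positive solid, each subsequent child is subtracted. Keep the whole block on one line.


difference() { translate([212, 296, 0]) cube([3770, 141, 2810]); translate([1309, 296, 0]) cube([943, 141, 2005]); }
translate([212, 3315, 0]) cube([3770, 141, 2810]);
translate([212, 437, 0]) cube([141, 2878, 2810]);
translate([3841, 437, 0]) cube([141, 2878, 2810]);


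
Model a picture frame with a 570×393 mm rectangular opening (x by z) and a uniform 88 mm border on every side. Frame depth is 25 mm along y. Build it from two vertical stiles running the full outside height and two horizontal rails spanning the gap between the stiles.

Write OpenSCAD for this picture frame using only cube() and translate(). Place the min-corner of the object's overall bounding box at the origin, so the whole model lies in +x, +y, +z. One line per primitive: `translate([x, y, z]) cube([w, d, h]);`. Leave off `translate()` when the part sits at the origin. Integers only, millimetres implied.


cube([88, 25, 569]);
translate([658, 0, 0]) cube([88, 25, 569]);
translate([88, 0, 0]) cube([570, 25, 88]);
translate([88, 0, 481]) cube([570, 25, 88]);


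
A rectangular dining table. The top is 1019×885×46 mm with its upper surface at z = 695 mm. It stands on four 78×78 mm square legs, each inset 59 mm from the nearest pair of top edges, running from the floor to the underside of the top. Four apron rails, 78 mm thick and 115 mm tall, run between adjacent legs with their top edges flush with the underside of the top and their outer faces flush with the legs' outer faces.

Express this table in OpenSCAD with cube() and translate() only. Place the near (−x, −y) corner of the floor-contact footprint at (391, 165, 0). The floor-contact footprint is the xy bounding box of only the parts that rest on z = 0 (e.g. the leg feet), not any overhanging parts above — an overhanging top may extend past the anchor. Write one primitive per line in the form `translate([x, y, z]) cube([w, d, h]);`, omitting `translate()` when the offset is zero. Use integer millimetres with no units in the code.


translate([332, 106, 649]) cube([1019, 885, 46]);
translate([391, 165, 0]) cube([78, 78, 649]);
translate([1214, 165, 0]) cube([78, 78, 649]);
translate([391, 854, 0]) cube([78, 78, 649]);
translate([1214, 854, 0]) cube([78, 78, 649]);
translate([469, 165, 534]) cube([745, 78, 115]);
translate([469, 854, 534]) cube([745, 78, 115]);
translate([391, 243, 534]) cube([78, 611, 115]);
translate([1214, 243, 534]) cube([78, 611, 115]);


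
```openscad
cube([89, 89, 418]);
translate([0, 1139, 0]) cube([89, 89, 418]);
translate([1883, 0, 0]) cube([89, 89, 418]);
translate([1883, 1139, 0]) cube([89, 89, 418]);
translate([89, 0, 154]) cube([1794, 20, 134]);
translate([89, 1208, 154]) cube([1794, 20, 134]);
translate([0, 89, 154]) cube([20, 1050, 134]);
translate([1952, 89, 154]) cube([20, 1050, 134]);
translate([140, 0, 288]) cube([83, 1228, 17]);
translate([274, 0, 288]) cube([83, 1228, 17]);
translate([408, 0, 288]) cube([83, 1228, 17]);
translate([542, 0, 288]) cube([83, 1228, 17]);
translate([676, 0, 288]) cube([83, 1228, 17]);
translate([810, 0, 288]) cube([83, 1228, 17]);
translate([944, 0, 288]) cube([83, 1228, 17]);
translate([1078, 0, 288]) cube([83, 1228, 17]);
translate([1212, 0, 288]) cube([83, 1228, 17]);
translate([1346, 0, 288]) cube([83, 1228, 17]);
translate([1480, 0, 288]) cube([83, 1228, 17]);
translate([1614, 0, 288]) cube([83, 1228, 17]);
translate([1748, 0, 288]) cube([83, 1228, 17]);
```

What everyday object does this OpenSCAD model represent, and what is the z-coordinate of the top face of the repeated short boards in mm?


A bed frame. The slat-top height is 305 mm.

Four posts, four rails, and a row of slats — a bed frame. Slats sit on the rails at z = 154 + 134 = 288; with slat thickness 17, the top is 305 mm.


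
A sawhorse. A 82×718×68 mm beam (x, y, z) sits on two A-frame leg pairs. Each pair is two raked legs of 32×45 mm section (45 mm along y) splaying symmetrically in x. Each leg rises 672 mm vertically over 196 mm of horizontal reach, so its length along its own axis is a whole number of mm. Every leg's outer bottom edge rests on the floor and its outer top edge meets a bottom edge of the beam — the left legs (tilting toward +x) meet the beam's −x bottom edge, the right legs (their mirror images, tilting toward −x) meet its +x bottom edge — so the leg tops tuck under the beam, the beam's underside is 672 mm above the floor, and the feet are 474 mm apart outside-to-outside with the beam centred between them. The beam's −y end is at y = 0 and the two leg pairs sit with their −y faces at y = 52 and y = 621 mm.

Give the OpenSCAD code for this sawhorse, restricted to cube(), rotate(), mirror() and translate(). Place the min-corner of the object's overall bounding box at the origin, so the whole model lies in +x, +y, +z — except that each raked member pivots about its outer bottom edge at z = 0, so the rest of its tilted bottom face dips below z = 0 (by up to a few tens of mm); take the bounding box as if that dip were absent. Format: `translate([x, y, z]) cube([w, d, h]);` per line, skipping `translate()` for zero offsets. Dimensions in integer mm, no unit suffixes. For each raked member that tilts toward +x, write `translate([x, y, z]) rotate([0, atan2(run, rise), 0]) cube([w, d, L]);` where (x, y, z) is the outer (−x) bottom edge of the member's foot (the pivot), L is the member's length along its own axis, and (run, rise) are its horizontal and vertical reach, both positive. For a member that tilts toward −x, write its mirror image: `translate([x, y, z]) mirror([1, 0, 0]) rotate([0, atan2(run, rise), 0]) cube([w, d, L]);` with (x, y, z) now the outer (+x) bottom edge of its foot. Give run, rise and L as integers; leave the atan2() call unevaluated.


translate([196, 0, 672]) cube([82, 718, 68]);
translate([0, 52, 0]) rotate([0, atan2(196, 672), 0]) cube([32, 45, 700]);
translate([474, 52, 0]) mirror([1, 0, 0]) rotate([0, atan2(196, 672), 0]) cube([32, 45, 700]);
translate([0, 621, 0]) rotate([0, atan2(196, 672), 0]) cube([32, 45, 700]);
translate([474, 621, 0]) mirror([1, 0, 0]) rotate([0, atan2(196, 672), 0]) cube([32, 45, 700]);


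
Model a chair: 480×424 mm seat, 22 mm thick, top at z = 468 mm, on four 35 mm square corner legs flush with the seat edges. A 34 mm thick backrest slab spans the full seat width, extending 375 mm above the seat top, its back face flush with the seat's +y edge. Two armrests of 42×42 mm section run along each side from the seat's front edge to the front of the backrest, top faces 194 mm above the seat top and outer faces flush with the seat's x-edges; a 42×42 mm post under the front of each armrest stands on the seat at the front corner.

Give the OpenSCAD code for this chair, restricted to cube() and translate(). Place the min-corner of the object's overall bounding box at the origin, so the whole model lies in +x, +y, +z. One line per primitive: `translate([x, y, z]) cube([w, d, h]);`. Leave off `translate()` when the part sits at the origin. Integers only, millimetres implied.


// leg_h = 468 - 22 = 446
// arm post h = 194 - 42 = 152
translate([0, 0, 446]) cube([480, 424, 22]);
cube([35, 35, 446]);
translate([445, 0, 0]) cube([35, 35, 446]);
translate([0, 389, 0]) cube([35, 35, 446]);
translate([445, 389, 0]) cube([35, 35, 446]);
translate([0, 390, 468]) cube([480, 34, 375]);
translate([0, 0, 620]) cube([42, 390, 42]);
translate([438, 0, 620]) cube([42, 390, 42]);
translate([0, 0, 468]) cube([42, 42, 152]);
translate([438, 0, 468]) cube([42, 42, 152]);


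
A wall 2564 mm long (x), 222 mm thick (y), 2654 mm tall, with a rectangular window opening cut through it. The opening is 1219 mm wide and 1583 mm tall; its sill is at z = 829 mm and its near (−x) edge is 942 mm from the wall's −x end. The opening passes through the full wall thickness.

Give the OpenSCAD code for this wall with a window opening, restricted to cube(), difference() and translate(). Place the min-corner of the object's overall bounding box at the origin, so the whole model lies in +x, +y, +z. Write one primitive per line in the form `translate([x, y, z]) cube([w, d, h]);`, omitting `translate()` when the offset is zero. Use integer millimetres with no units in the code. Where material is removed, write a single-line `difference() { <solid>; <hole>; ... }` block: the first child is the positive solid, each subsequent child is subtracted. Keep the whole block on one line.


difference() { cube([2564, 222, 2654]); translate([942, 0, 829]) cube([1219, 222, 1583]); }


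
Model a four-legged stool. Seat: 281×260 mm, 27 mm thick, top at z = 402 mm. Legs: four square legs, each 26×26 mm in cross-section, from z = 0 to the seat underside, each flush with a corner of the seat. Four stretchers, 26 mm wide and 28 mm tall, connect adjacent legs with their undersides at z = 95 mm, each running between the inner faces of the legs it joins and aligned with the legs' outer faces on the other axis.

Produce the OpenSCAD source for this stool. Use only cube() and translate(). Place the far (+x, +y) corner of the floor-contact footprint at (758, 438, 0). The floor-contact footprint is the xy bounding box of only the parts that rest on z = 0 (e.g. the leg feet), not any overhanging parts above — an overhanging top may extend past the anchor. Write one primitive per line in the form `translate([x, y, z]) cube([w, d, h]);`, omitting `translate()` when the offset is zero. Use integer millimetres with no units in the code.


// leg_h = 402 - 27 = 375
// stretcher span = 281 - 2*26 = 229
translate([477, 178, 375]) cube([281, 260, 27]);
translate([477, 178, 0]) cube([26, 26, 375]);
translate([732, 178, 0]) cube([26, 26, 375]);
translate([477, 412, 0]) cube([26, 26, 375]);
translate([732, 412, 0]) cube([26, 26, 375]);
translate([503, 178, 95]) cube([229, 26, 28]);
translate([503, 412, 95]) cube([229, 26, 28]);
translate([477, 204, 95]) cube([26, 208, 28]);
translate([732, 204, 95]) cube([26, 208, 28]);


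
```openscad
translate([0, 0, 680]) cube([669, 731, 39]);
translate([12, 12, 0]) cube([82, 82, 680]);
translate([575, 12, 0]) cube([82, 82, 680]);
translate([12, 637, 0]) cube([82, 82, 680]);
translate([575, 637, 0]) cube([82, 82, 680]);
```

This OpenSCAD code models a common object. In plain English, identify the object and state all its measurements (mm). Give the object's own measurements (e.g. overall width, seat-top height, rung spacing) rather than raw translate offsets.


A table: top 669 mm (x) × 731 mm (y), 39 mm thick, upper face at z = 719 mm, on four 82×82 mm square legs, each inset 12 mm from the nearest pair of top edges from z = 0 to the bottom of the top.


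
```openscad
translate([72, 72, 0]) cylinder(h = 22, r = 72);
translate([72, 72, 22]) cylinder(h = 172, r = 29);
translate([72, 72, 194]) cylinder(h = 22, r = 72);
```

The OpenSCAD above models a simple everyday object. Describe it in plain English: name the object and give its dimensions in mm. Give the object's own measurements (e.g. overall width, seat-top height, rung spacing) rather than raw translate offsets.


A spool: two coaxial disc flanges of radius 72 mm and thickness 22 mm, joined by a core cylinder of radius 29 mm and height 172 mm. The lower flange rests on z = 0 and the three cylinders share a vertical axis.


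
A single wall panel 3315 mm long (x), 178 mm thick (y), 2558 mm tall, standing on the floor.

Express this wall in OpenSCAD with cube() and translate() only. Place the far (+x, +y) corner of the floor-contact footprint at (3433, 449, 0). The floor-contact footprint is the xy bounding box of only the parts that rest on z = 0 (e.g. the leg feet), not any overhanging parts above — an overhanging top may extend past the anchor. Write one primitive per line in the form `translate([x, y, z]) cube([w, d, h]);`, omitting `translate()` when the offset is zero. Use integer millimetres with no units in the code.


translate([118, 271, 0]) cube([3315, 178, 2558]);


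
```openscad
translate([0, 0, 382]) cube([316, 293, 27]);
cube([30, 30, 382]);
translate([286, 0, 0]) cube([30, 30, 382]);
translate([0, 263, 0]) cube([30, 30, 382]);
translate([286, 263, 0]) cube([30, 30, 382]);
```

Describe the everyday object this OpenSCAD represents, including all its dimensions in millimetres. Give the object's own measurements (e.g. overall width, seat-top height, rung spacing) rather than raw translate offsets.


A simple wooden stool: a rectangular seat 316 mm (x) by 293 mm (y), 27 mm thick, top face at z = 409 mm, on four square legs, each 30×30 mm in cross-section. The legs rest on z = 0, each flush with a corner of the seat.


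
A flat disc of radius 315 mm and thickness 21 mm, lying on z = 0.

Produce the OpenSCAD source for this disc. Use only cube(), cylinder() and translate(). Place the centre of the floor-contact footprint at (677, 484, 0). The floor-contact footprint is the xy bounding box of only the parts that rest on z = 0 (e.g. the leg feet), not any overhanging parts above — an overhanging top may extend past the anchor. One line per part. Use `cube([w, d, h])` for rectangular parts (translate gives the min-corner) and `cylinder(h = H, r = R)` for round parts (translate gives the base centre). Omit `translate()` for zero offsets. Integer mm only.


translate([677, 484, 0]) cylinder(h = 21, r = 315);


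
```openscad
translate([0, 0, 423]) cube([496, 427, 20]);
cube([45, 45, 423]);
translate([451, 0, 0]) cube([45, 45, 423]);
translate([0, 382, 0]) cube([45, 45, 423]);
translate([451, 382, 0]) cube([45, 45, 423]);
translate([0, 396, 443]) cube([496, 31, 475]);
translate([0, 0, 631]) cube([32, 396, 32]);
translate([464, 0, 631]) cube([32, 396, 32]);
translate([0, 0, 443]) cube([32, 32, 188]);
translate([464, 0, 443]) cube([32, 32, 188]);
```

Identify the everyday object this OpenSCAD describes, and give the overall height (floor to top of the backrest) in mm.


A chair. The overall height is 918 mm.

A slab on four corner posts with a tall panel at the back — a chair. The seat slab sits at z = 423 with thickness 20, and the 475 mm backrest starts at the seat top, so the overall height is 423 + 20 + 475 = 918 mm.


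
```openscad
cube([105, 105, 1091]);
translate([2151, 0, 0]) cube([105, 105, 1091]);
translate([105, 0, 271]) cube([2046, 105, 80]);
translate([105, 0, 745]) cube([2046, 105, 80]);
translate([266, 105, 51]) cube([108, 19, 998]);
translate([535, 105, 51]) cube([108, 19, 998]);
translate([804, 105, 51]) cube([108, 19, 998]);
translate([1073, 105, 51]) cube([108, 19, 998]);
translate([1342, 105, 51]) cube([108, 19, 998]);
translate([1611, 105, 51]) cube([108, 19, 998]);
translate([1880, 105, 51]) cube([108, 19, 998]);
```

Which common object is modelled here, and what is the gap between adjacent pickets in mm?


A fence section. The picket gap is 161 mm.

Two posts, two rails, 7 pickets — a fence section. Span 2046 mm holds 7 pickets of 108 mm with 8 equal gaps: ⌊(2046 − 7·108) / 8⌋ = 161 mm.


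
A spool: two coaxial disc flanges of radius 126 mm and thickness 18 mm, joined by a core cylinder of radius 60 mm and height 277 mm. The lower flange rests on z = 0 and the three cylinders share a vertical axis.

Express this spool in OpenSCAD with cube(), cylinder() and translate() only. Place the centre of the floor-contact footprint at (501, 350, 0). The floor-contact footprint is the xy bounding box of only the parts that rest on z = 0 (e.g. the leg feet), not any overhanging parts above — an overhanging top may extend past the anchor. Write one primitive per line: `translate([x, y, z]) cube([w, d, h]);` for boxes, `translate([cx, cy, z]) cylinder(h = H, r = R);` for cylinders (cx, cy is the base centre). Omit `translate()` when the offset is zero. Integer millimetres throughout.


translate([501, 350, 0]) cylinder(h = 18, r = 126);
translate([501, 350, 18]) cylinder(h = 277, r = 60);
translate([501, 350, 295]) cylinder(h = 18, r = 126);


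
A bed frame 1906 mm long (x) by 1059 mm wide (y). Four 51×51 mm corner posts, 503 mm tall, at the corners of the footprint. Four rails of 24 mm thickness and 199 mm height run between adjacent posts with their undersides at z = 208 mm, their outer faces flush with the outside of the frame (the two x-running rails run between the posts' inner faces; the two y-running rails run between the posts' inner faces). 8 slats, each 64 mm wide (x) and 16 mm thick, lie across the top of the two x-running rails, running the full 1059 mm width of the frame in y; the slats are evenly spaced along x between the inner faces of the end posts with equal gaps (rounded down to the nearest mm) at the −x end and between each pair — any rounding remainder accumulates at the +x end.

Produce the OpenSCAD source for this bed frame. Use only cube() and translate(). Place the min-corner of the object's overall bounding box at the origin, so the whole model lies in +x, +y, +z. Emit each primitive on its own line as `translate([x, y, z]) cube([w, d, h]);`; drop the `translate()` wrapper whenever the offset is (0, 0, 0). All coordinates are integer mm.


// slat z = rail_z + rail_h = 208 + 199 = 407
// slat gap = ⌊(1804 − 8·64) / 9⌋ = 143
cube([51, 51, 503]);
translate([0, 1008, 0]) cube([51, 51, 503]);
translate([1855, 0, 0]) cube([51, 51, 503]);
translate([1855, 1008, 0]) cube([51, 51, 503]);
translate([51, 0, 208]) cube([1804, 24, 199]);
translate([51, 1035, 208]) cube([1804, 24, 199]);
translate([0, 51, 208]) cube([24, 957, 199]);
translate([1882, 51, 208]) cube([24, 957, 199]);
translate([194, 0, 407]) cube([64, 1059, 16]);
translate([401, 0, 407]) cube([64, 1059, 16]);
translate([608, 0, 407]) cube([64, 1059, 16]);
translate([815, 0, 407]) cube([64, 1059, 16]);
translate([1022, 0, 407]) cube([64, 1059, 16]);
translate([1229, 0, 407]) cube([64, 1059, 16]);
translate([1436, 0, 407]) cube([64, 1059, 16]);
translate([1643, 0, 407]) cube([64, 1059, 16]);


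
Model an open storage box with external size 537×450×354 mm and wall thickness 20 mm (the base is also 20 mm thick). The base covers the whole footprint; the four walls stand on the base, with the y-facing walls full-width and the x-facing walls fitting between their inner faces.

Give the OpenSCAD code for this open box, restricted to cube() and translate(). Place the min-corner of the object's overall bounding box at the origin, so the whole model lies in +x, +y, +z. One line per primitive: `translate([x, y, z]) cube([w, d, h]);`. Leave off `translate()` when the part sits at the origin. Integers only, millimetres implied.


cube([537, 450, 20]);
translate([0, 0, 20]) cube([537, 20, 334]);
translate([0, 430, 20]) cube([537, 20, 334]);
translate([0, 20, 20]) cube([20, 410, 334]);
translate([517, 20, 20]) cube([20, 410, 334]);


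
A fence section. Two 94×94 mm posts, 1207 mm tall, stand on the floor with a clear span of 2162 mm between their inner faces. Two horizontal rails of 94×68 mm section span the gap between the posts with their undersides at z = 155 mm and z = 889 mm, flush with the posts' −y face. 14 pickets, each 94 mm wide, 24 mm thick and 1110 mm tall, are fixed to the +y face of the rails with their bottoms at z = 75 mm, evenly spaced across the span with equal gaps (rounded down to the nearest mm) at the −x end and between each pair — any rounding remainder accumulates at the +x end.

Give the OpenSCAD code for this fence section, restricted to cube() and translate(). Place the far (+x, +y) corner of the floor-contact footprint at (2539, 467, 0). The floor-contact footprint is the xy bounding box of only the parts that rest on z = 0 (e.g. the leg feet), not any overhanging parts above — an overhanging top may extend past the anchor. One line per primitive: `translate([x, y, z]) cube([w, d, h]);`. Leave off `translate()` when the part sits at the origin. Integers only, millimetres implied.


translate([189, 373, 0]) cube([94, 94, 1207]);
translate([2445, 373, 0]) cube([94, 94, 1207]);
translate([283, 373, 155]) cube([2162, 94, 68]);
translate([283, 373, 889]) cube([2162, 94, 68]);
translate([339, 467, 75]) cube([94, 24, 1110]);
translate([489, 467, 75]) cube([94, 24, 1110]);
translate([639, 467, 75]) cube([94, 24, 1110]);
translate([789, 467, 75]) cube([94, 24, 1110]);
translate([939, 467, 75]) cube([94, 24, 1110]);
translate([1089, 467, 75]) cube([94, 24, 1110]);
translate([1239, 467, 75]) cube([94, 24, 1110]);
translate([1389, 467, 75]) cube([94, 24, 1110]);
translate([1539, 467, 75]) cube([94, 24, 1110]);
translate([1689, 467, 75]) cube([94, 24, 1110]);
translate([1839, 467, 75]) cube([94, 24, 1110]);
translate([1989, 467, 75]) cube([94, 24, 1110]);
translate([2139, 467, 75]) cube([94, 24, 1110]);
translate([2289, 467, 75]) cube([94, 24, 1110]);


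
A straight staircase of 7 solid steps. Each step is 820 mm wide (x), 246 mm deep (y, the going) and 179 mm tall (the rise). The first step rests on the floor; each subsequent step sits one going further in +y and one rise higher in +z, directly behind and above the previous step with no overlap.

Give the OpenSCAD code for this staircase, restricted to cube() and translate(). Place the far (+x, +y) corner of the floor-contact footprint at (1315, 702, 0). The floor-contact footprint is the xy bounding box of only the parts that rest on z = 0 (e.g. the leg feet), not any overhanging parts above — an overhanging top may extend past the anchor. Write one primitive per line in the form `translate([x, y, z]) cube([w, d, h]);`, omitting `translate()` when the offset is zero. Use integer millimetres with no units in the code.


translate([495, 456, 0]) cube([820, 246, 179]);
translate([495, 702, 179]) cube([820, 246, 179]);
translate([495, 948, 358]) cube([820, 246, 179]);
translate([495, 1194, 537]) cube([820, 246, 179]);
translate([495, 1440, 716]) cube([820, 246, 179]);
translate([495, 1686, 895]) cube([820, 246, 179]);
translate([495, 1932, 1074]) cube([820, 246, 179]);
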